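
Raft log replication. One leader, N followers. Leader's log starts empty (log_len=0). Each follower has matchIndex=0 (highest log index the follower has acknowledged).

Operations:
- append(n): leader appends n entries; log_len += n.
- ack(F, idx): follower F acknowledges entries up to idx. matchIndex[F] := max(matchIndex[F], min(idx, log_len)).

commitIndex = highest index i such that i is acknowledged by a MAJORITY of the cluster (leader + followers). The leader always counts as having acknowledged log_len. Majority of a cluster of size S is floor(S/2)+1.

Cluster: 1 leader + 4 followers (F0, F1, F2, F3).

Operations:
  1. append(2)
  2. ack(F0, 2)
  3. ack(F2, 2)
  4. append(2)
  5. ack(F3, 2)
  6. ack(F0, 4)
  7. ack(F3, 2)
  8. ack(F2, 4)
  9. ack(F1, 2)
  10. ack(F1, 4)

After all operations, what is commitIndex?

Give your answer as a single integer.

Answer: 4

Derivation:
Op 1: append 2 -> log_len=2
Op 2: F0 acks idx 2 -> match: F0=2 F1=0 F2=0 F3=0; commitIndex=0
Op 3: F2 acks idx 2 -> match: F0=2 F1=0 F2=2 F3=0; commitIndex=2
Op 4: append 2 -> log_len=4
Op 5: F3 acks idx 2 -> match: F0=2 F1=0 F2=2 F3=2; commitIndex=2
Op 6: F0 acks idx 4 -> match: F0=4 F1=0 F2=2 F3=2; commitIndex=2
Op 7: F3 acks idx 2 -> match: F0=4 F1=0 F2=2 F3=2; commitIndex=2
Op 8: F2 acks idx 4 -> match: F0=4 F1=0 F2=4 F3=2; commitIndex=4
Op 9: F1 acks idx 2 -> match: F0=4 F1=2 F2=4 F3=2; commitIndex=4
Op 10: F1 acks idx 4 -> match: F0=4 F1=4 F2=4 F3=2; commitIndex=4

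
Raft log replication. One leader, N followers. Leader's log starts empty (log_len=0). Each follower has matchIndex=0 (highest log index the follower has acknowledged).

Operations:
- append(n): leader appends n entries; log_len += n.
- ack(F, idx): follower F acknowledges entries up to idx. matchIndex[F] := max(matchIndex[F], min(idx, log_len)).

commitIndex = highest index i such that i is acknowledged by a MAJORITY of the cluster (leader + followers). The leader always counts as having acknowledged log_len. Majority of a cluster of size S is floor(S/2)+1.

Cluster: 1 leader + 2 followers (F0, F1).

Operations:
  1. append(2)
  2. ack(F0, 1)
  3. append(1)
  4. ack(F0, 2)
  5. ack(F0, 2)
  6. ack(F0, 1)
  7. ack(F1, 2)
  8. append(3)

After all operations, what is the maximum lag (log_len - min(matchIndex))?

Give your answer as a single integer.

Op 1: append 2 -> log_len=2
Op 2: F0 acks idx 1 -> match: F0=1 F1=0; commitIndex=1
Op 3: append 1 -> log_len=3
Op 4: F0 acks idx 2 -> match: F0=2 F1=0; commitIndex=2
Op 5: F0 acks idx 2 -> match: F0=2 F1=0; commitIndex=2
Op 6: F0 acks idx 1 -> match: F0=2 F1=0; commitIndex=2
Op 7: F1 acks idx 2 -> match: F0=2 F1=2; commitIndex=2
Op 8: append 3 -> log_len=6

Answer: 4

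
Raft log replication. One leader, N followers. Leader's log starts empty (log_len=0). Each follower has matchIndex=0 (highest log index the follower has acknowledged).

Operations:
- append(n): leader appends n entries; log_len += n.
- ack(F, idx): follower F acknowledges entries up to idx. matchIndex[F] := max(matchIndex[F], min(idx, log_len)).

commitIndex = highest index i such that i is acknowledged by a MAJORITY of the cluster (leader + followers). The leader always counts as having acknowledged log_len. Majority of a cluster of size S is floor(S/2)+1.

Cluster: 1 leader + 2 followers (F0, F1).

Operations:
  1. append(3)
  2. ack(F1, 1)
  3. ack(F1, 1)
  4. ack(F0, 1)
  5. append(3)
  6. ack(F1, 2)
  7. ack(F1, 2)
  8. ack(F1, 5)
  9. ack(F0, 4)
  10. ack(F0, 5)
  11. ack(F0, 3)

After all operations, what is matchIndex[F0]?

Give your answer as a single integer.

Answer: 5

Derivation:
Op 1: append 3 -> log_len=3
Op 2: F1 acks idx 1 -> match: F0=0 F1=1; commitIndex=1
Op 3: F1 acks idx 1 -> match: F0=0 F1=1; commitIndex=1
Op 4: F0 acks idx 1 -> match: F0=1 F1=1; commitIndex=1
Op 5: append 3 -> log_len=6
Op 6: F1 acks idx 2 -> match: F0=1 F1=2; commitIndex=2
Op 7: F1 acks idx 2 -> match: F0=1 F1=2; commitIndex=2
Op 8: F1 acks idx 5 -> match: F0=1 F1=5; commitIndex=5
Op 9: F0 acks idx 4 -> match: F0=4 F1=5; commitIndex=5
Op 10: F0 acks idx 5 -> match: F0=5 F1=5; commitIndex=5
Op 11: F0 acks idx 3 -> match: F0=5 F1=5; commitIndex=5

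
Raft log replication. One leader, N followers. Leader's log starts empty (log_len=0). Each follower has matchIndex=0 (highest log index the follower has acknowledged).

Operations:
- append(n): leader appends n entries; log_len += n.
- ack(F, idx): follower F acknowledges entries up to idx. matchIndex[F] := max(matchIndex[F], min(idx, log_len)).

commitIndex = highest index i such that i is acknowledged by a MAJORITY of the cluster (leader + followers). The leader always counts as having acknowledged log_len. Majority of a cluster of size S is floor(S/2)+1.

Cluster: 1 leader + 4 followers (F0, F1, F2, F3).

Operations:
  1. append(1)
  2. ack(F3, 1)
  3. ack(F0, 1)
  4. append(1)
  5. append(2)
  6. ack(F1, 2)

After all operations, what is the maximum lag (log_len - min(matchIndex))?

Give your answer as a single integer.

Answer: 4

Derivation:
Op 1: append 1 -> log_len=1
Op 2: F3 acks idx 1 -> match: F0=0 F1=0 F2=0 F3=1; commitIndex=0
Op 3: F0 acks idx 1 -> match: F0=1 F1=0 F2=0 F3=1; commitIndex=1
Op 4: append 1 -> log_len=2
Op 5: append 2 -> log_len=4
Op 6: F1 acks idx 2 -> match: F0=1 F1=2 F2=0 F3=1; commitIndex=1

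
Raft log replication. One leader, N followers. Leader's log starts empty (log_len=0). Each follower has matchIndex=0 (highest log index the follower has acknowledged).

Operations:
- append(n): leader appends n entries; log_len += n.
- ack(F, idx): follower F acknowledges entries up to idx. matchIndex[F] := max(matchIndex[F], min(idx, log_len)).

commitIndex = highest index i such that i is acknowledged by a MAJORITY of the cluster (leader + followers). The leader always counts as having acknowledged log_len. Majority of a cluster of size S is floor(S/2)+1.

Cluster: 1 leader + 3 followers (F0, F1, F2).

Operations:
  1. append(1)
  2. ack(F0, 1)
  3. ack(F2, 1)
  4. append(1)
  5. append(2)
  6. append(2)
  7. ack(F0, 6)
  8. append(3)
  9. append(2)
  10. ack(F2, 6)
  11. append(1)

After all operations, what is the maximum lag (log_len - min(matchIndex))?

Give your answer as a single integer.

Answer: 12

Derivation:
Op 1: append 1 -> log_len=1
Op 2: F0 acks idx 1 -> match: F0=1 F1=0 F2=0; commitIndex=0
Op 3: F2 acks idx 1 -> match: F0=1 F1=0 F2=1; commitIndex=1
Op 4: append 1 -> log_len=2
Op 5: append 2 -> log_len=4
Op 6: append 2 -> log_len=6
Op 7: F0 acks idx 6 -> match: F0=6 F1=0 F2=1; commitIndex=1
Op 8: append 3 -> log_len=9
Op 9: append 2 -> log_len=11
Op 10: F2 acks idx 6 -> match: F0=6 F1=0 F2=6; commitIndex=6
Op 11: append 1 -> log_len=12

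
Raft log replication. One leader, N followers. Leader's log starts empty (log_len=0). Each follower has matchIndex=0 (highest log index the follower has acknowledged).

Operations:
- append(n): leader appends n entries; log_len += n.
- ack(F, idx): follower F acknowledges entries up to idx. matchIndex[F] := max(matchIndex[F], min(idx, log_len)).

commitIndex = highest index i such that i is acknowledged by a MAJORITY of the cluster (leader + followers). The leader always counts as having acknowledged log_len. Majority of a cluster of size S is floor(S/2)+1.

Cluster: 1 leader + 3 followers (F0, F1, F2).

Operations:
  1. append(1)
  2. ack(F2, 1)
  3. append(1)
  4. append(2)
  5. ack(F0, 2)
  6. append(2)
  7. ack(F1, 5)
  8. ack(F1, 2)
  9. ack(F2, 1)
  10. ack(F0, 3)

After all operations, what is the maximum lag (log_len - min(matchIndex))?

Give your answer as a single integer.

Op 1: append 1 -> log_len=1
Op 2: F2 acks idx 1 -> match: F0=0 F1=0 F2=1; commitIndex=0
Op 3: append 1 -> log_len=2
Op 4: append 2 -> log_len=4
Op 5: F0 acks idx 2 -> match: F0=2 F1=0 F2=1; commitIndex=1
Op 6: append 2 -> log_len=6
Op 7: F1 acks idx 5 -> match: F0=2 F1=5 F2=1; commitIndex=2
Op 8: F1 acks idx 2 -> match: F0=2 F1=5 F2=1; commitIndex=2
Op 9: F2 acks idx 1 -> match: F0=2 F1=5 F2=1; commitIndex=2
Op 10: F0 acks idx 3 -> match: F0=3 F1=5 F2=1; commitIndex=3

Answer: 5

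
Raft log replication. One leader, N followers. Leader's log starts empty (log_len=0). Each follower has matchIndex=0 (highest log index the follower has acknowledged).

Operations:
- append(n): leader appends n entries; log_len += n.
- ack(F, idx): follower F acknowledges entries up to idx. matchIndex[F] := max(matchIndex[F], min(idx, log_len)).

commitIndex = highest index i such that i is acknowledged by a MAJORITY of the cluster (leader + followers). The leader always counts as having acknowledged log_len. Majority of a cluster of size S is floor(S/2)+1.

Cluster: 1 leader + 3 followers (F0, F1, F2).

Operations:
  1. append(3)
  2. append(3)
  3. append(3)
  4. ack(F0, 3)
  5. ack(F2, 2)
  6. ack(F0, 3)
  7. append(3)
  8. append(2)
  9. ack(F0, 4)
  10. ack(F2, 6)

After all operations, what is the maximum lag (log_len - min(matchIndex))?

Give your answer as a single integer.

Answer: 14

Derivation:
Op 1: append 3 -> log_len=3
Op 2: append 3 -> log_len=6
Op 3: append 3 -> log_len=9
Op 4: F0 acks idx 3 -> match: F0=3 F1=0 F2=0; commitIndex=0
Op 5: F2 acks idx 2 -> match: F0=3 F1=0 F2=2; commitIndex=2
Op 6: F0 acks idx 3 -> match: F0=3 F1=0 F2=2; commitIndex=2
Op 7: append 3 -> log_len=12
Op 8: append 2 -> log_len=14
Op 9: F0 acks idx 4 -> match: F0=4 F1=0 F2=2; commitIndex=2
Op 10: F2 acks idx 6 -> match: F0=4 F1=0 F2=6; commitIndex=4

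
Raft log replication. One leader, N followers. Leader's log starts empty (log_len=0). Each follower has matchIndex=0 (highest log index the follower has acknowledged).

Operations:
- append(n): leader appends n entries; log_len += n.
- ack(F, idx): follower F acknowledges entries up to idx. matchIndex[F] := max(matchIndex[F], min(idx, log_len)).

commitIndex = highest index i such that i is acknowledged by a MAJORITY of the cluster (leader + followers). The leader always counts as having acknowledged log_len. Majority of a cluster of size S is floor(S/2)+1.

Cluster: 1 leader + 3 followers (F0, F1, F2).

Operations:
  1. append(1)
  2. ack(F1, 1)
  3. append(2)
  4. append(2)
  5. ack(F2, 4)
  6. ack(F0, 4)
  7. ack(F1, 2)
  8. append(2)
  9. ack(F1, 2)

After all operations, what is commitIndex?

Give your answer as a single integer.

Op 1: append 1 -> log_len=1
Op 2: F1 acks idx 1 -> match: F0=0 F1=1 F2=0; commitIndex=0
Op 3: append 2 -> log_len=3
Op 4: append 2 -> log_len=5
Op 5: F2 acks idx 4 -> match: F0=0 F1=1 F2=4; commitIndex=1
Op 6: F0 acks idx 4 -> match: F0=4 F1=1 F2=4; commitIndex=4
Op 7: F1 acks idx 2 -> match: F0=4 F1=2 F2=4; commitIndex=4
Op 8: append 2 -> log_len=7
Op 9: F1 acks idx 2 -> match: F0=4 F1=2 F2=4; commitIndex=4

Answer: 4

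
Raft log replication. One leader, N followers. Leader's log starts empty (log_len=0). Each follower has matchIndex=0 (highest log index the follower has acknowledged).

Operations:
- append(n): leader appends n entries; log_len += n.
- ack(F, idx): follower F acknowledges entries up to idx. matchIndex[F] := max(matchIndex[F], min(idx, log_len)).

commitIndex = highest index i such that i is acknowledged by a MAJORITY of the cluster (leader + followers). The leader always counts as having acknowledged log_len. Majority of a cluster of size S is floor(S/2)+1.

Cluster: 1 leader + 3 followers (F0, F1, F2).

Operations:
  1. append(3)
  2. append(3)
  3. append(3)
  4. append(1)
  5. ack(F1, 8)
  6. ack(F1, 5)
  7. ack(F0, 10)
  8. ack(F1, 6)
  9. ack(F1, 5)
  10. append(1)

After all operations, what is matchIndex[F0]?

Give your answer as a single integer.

Answer: 10

Derivation:
Op 1: append 3 -> log_len=3
Op 2: append 3 -> log_len=6
Op 3: append 3 -> log_len=9
Op 4: append 1 -> log_len=10
Op 5: F1 acks idx 8 -> match: F0=0 F1=8 F2=0; commitIndex=0
Op 6: F1 acks idx 5 -> match: F0=0 F1=8 F2=0; commitIndex=0
Op 7: F0 acks idx 10 -> match: F0=10 F1=8 F2=0; commitIndex=8
Op 8: F1 acks idx 6 -> match: F0=10 F1=8 F2=0; commitIndex=8
Op 9: F1 acks idx 5 -> match: F0=10 F1=8 F2=0; commitIndex=8
Op 10: append 1 -> log_len=11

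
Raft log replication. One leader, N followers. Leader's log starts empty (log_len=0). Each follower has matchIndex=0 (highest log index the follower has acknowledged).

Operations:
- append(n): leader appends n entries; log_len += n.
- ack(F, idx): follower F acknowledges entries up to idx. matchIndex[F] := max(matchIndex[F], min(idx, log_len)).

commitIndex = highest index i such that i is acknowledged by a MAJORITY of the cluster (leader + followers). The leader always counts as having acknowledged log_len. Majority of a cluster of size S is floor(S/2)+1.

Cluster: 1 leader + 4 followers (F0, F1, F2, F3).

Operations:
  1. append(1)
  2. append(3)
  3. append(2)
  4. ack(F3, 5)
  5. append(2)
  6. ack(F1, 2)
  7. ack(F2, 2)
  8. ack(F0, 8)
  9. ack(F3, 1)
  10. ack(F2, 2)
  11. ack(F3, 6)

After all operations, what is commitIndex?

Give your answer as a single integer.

Answer: 6

Derivation:
Op 1: append 1 -> log_len=1
Op 2: append 3 -> log_len=4
Op 3: append 2 -> log_len=6
Op 4: F3 acks idx 5 -> match: F0=0 F1=0 F2=0 F3=5; commitIndex=0
Op 5: append 2 -> log_len=8
Op 6: F1 acks idx 2 -> match: F0=0 F1=2 F2=0 F3=5; commitIndex=2
Op 7: F2 acks idx 2 -> match: F0=0 F1=2 F2=2 F3=5; commitIndex=2
Op 8: F0 acks idx 8 -> match: F0=8 F1=2 F2=2 F3=5; commitIndex=5
Op 9: F3 acks idx 1 -> match: F0=8 F1=2 F2=2 F3=5; commitIndex=5
Op 10: F2 acks idx 2 -> match: F0=8 F1=2 F2=2 F3=5; commitIndex=5
Op 11: F3 acks idx 6 -> match: F0=8 F1=2 F2=2 F3=6; commitIndex=6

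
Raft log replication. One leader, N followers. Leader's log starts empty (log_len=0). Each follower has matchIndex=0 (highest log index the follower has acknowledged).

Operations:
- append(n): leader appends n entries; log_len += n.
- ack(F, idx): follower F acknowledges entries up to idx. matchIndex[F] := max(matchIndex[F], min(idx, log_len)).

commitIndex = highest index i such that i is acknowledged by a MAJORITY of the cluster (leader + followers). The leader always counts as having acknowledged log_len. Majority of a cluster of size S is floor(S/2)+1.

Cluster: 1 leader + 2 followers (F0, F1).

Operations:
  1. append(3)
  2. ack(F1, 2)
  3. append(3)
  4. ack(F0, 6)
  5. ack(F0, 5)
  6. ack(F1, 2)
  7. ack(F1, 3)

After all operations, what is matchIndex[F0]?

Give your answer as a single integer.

Op 1: append 3 -> log_len=3
Op 2: F1 acks idx 2 -> match: F0=0 F1=2; commitIndex=2
Op 3: append 3 -> log_len=6
Op 4: F0 acks idx 6 -> match: F0=6 F1=2; commitIndex=6
Op 5: F0 acks idx 5 -> match: F0=6 F1=2; commitIndex=6
Op 6: F1 acks idx 2 -> match: F0=6 F1=2; commitIndex=6
Op 7: F1 acks idx 3 -> match: F0=6 F1=3; commitIndex=6

Answer: 6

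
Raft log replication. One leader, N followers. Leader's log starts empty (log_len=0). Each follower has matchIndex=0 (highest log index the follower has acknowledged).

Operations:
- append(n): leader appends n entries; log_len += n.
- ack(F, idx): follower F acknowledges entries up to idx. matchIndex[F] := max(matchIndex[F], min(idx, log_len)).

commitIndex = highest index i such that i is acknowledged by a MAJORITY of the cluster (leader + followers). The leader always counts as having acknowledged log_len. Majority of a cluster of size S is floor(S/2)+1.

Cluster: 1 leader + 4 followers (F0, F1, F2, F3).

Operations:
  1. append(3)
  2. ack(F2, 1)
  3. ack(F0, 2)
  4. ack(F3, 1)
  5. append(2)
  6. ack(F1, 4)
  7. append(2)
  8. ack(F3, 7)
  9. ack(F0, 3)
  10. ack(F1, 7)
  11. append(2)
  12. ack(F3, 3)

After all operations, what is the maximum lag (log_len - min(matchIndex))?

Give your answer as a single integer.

Answer: 8

Derivation:
Op 1: append 3 -> log_len=3
Op 2: F2 acks idx 1 -> match: F0=0 F1=0 F2=1 F3=0; commitIndex=0
Op 3: F0 acks idx 2 -> match: F0=2 F1=0 F2=1 F3=0; commitIndex=1
Op 4: F3 acks idx 1 -> match: F0=2 F1=0 F2=1 F3=1; commitIndex=1
Op 5: append 2 -> log_len=5
Op 6: F1 acks idx 4 -> match: F0=2 F1=4 F2=1 F3=1; commitIndex=2
Op 7: append 2 -> log_len=7
Op 8: F3 acks idx 7 -> match: F0=2 F1=4 F2=1 F3=7; commitIndex=4
Op 9: F0 acks idx 3 -> match: F0=3 F1=4 F2=1 F3=7; commitIndex=4
Op 10: F1 acks idx 7 -> match: F0=3 F1=7 F2=1 F3=7; commitIndex=7
Op 11: append 2 -> log_len=9
Op 12: F3 acks idx 3 -> match: F0=3 F1=7 F2=1 F3=7; commitIndex=7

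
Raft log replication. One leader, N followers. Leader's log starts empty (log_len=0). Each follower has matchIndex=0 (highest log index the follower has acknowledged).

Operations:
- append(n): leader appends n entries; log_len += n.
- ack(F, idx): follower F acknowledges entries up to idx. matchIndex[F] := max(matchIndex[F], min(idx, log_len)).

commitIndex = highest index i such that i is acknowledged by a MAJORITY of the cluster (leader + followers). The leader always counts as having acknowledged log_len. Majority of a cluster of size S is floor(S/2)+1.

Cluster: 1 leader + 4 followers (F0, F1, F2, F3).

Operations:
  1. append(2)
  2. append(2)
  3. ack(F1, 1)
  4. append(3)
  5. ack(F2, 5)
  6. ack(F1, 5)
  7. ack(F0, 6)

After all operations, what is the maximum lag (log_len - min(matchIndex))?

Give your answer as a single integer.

Op 1: append 2 -> log_len=2
Op 2: append 2 -> log_len=4
Op 3: F1 acks idx 1 -> match: F0=0 F1=1 F2=0 F3=0; commitIndex=0
Op 4: append 3 -> log_len=7
Op 5: F2 acks idx 5 -> match: F0=0 F1=1 F2=5 F3=0; commitIndex=1
Op 6: F1 acks idx 5 -> match: F0=0 F1=5 F2=5 F3=0; commitIndex=5
Op 7: F0 acks idx 6 -> match: F0=6 F1=5 F2=5 F3=0; commitIndex=5

Answer: 7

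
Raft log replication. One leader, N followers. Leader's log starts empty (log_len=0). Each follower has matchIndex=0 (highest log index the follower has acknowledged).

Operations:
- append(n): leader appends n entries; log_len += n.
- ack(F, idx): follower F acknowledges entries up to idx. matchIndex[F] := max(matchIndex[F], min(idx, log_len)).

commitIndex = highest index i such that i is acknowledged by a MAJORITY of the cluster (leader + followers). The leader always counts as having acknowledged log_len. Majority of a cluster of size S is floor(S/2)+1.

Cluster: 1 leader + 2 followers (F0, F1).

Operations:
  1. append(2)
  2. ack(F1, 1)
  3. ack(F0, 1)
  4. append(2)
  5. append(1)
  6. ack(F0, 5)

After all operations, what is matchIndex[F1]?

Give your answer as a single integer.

Answer: 1

Derivation:
Op 1: append 2 -> log_len=2
Op 2: F1 acks idx 1 -> match: F0=0 F1=1; commitIndex=1
Op 3: F0 acks idx 1 -> match: F0=1 F1=1; commitIndex=1
Op 4: append 2 -> log_len=4
Op 5: append 1 -> log_len=5
Op 6: F0 acks idx 5 -> match: F0=5 F1=1; commitIndex=5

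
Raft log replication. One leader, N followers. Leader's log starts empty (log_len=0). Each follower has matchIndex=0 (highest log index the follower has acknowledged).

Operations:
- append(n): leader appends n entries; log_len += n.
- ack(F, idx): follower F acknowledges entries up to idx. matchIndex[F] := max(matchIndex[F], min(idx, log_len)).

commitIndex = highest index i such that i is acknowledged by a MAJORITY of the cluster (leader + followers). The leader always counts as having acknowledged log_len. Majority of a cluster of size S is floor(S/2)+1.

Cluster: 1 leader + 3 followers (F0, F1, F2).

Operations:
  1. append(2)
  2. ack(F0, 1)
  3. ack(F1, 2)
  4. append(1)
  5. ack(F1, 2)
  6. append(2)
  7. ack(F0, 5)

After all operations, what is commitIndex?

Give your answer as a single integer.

Op 1: append 2 -> log_len=2
Op 2: F0 acks idx 1 -> match: F0=1 F1=0 F2=0; commitIndex=0
Op 3: F1 acks idx 2 -> match: F0=1 F1=2 F2=0; commitIndex=1
Op 4: append 1 -> log_len=3
Op 5: F1 acks idx 2 -> match: F0=1 F1=2 F2=0; commitIndex=1
Op 6: append 2 -> log_len=5
Op 7: F0 acks idx 5 -> match: F0=5 F1=2 F2=0; commitIndex=2

Answer: 2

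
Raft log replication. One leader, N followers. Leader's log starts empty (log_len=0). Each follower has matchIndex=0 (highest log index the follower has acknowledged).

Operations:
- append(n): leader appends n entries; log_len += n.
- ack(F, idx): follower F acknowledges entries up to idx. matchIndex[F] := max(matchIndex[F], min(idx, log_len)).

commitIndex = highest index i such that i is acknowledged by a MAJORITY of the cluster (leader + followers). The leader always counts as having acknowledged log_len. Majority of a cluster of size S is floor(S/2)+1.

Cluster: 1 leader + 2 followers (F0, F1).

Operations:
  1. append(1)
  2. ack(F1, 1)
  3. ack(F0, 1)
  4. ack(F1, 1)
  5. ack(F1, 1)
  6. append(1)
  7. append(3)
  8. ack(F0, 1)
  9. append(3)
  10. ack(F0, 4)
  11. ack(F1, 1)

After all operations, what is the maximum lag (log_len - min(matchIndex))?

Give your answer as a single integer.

Op 1: append 1 -> log_len=1
Op 2: F1 acks idx 1 -> match: F0=0 F1=1; commitIndex=1
Op 3: F0 acks idx 1 -> match: F0=1 F1=1; commitIndex=1
Op 4: F1 acks idx 1 -> match: F0=1 F1=1; commitIndex=1
Op 5: F1 acks idx 1 -> match: F0=1 F1=1; commitIndex=1
Op 6: append 1 -> log_len=2
Op 7: append 3 -> log_len=5
Op 8: F0 acks idx 1 -> match: F0=1 F1=1; commitIndex=1
Op 9: append 3 -> log_len=8
Op 10: F0 acks idx 4 -> match: F0=4 F1=1; commitIndex=4
Op 11: F1 acks idx 1 -> match: F0=4 F1=1; commitIndex=4

Answer: 7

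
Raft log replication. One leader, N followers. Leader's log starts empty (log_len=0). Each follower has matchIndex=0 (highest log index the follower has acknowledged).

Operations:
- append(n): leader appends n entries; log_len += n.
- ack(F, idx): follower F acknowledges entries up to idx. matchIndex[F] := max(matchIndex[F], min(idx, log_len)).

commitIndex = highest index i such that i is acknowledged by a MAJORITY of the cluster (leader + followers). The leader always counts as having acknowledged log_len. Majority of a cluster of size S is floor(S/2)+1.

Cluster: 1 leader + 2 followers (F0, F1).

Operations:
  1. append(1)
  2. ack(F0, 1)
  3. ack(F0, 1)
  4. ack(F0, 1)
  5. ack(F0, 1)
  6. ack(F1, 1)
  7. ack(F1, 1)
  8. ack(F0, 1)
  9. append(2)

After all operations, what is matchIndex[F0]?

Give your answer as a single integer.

Op 1: append 1 -> log_len=1
Op 2: F0 acks idx 1 -> match: F0=1 F1=0; commitIndex=1
Op 3: F0 acks idx 1 -> match: F0=1 F1=0; commitIndex=1
Op 4: F0 acks idx 1 -> match: F0=1 F1=0; commitIndex=1
Op 5: F0 acks idx 1 -> match: F0=1 F1=0; commitIndex=1
Op 6: F1 acks idx 1 -> match: F0=1 F1=1; commitIndex=1
Op 7: F1 acks idx 1 -> match: F0=1 F1=1; commitIndex=1
Op 8: F0 acks idx 1 -> match: F0=1 F1=1; commitIndex=1
Op 9: append 2 -> log_len=3

Answer: 1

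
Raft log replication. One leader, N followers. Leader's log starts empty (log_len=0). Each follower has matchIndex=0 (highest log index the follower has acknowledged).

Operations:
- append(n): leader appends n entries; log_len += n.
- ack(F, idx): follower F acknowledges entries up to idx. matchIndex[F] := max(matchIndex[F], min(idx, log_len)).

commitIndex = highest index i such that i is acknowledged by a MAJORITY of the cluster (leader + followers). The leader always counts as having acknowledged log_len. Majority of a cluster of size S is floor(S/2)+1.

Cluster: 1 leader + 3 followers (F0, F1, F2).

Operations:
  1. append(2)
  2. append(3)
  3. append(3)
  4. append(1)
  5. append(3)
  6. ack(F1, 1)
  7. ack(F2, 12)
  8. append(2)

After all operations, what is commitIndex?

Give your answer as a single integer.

Answer: 1

Derivation:
Op 1: append 2 -> log_len=2
Op 2: append 3 -> log_len=5
Op 3: append 3 -> log_len=8
Op 4: append 1 -> log_len=9
Op 5: append 3 -> log_len=12
Op 6: F1 acks idx 1 -> match: F0=0 F1=1 F2=0; commitIndex=0
Op 7: F2 acks idx 12 -> match: F0=0 F1=1 F2=12; commitIndex=1
Op 8: append 2 -> log_len=14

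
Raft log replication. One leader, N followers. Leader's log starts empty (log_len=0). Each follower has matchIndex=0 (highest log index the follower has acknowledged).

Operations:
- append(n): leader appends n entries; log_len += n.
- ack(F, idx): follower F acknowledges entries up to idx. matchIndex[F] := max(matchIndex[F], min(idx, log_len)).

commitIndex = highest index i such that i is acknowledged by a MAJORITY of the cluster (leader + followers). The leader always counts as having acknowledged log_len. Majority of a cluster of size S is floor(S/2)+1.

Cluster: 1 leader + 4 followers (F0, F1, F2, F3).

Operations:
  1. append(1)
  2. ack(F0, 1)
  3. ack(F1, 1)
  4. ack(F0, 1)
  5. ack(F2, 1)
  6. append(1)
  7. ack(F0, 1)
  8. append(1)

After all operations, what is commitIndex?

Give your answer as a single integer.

Op 1: append 1 -> log_len=1
Op 2: F0 acks idx 1 -> match: F0=1 F1=0 F2=0 F3=0; commitIndex=0
Op 3: F1 acks idx 1 -> match: F0=1 F1=1 F2=0 F3=0; commitIndex=1
Op 4: F0 acks idx 1 -> match: F0=1 F1=1 F2=0 F3=0; commitIndex=1
Op 5: F2 acks idx 1 -> match: F0=1 F1=1 F2=1 F3=0; commitIndex=1
Op 6: append 1 -> log_len=2
Op 7: F0 acks idx 1 -> match: F0=1 F1=1 F2=1 F3=0; commitIndex=1
Op 8: append 1 -> log_len=3

Answer: 1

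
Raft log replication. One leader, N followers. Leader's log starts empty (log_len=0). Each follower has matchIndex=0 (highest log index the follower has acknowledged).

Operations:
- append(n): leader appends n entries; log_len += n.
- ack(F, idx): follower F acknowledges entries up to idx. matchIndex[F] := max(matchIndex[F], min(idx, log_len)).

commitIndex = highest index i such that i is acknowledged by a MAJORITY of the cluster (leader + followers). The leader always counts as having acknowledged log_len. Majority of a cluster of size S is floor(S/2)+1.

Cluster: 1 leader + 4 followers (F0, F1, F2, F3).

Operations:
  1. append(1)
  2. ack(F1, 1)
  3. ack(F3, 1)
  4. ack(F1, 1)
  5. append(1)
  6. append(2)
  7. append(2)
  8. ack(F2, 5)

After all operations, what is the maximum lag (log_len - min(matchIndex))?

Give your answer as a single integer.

Answer: 6

Derivation:
Op 1: append 1 -> log_len=1
Op 2: F1 acks idx 1 -> match: F0=0 F1=1 F2=0 F3=0; commitIndex=0
Op 3: F3 acks idx 1 -> match: F0=0 F1=1 F2=0 F3=1; commitIndex=1
Op 4: F1 acks idx 1 -> match: F0=0 F1=1 F2=0 F3=1; commitIndex=1
Op 5: append 1 -> log_len=2
Op 6: append 2 -> log_len=4
Op 7: append 2 -> log_len=6
Op 8: F2 acks idx 5 -> match: F0=0 F1=1 F2=5 F3=1; commitIndex=1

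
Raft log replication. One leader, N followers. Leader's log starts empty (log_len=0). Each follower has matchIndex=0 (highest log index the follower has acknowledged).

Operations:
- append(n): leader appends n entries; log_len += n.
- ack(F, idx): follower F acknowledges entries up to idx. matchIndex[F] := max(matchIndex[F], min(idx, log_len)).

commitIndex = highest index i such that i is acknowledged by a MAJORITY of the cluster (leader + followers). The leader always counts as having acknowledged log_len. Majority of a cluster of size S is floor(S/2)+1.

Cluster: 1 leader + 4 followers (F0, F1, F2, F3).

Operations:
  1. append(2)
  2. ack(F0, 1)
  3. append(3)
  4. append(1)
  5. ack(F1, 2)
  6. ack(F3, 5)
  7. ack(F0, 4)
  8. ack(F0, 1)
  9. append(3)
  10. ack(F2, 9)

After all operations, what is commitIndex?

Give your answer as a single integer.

Answer: 5

Derivation:
Op 1: append 2 -> log_len=2
Op 2: F0 acks idx 1 -> match: F0=1 F1=0 F2=0 F3=0; commitIndex=0
Op 3: append 3 -> log_len=5
Op 4: append 1 -> log_len=6
Op 5: F1 acks idx 2 -> match: F0=1 F1=2 F2=0 F3=0; commitIndex=1
Op 6: F3 acks idx 5 -> match: F0=1 F1=2 F2=0 F3=5; commitIndex=2
Op 7: F0 acks idx 4 -> match: F0=4 F1=2 F2=0 F3=5; commitIndex=4
Op 8: F0 acks idx 1 -> match: F0=4 F1=2 F2=0 F3=5; commitIndex=4
Op 9: append 3 -> log_len=9
Op 10: F2 acks idx 9 -> match: F0=4 F1=2 F2=9 F3=5; commitIndex=5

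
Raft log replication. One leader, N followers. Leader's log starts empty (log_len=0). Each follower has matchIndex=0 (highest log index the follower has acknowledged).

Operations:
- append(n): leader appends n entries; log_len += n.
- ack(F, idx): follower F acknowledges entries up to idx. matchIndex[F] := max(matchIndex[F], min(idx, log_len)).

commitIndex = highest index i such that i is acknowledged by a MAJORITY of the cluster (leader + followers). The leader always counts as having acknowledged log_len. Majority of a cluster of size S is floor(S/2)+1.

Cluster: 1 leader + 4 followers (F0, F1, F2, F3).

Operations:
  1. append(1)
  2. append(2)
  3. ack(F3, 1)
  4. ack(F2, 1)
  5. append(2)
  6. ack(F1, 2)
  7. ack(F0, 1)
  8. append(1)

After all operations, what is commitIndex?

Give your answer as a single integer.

Answer: 1

Derivation:
Op 1: append 1 -> log_len=1
Op 2: append 2 -> log_len=3
Op 3: F3 acks idx 1 -> match: F0=0 F1=0 F2=0 F3=1; commitIndex=0
Op 4: F2 acks idx 1 -> match: F0=0 F1=0 F2=1 F3=1; commitIndex=1
Op 5: append 2 -> log_len=5
Op 6: F1 acks idx 2 -> match: F0=0 F1=2 F2=1 F3=1; commitIndex=1
Op 7: F0 acks idx 1 -> match: F0=1 F1=2 F2=1 F3=1; commitIndex=1
Op 8: append 1 -> log_len=6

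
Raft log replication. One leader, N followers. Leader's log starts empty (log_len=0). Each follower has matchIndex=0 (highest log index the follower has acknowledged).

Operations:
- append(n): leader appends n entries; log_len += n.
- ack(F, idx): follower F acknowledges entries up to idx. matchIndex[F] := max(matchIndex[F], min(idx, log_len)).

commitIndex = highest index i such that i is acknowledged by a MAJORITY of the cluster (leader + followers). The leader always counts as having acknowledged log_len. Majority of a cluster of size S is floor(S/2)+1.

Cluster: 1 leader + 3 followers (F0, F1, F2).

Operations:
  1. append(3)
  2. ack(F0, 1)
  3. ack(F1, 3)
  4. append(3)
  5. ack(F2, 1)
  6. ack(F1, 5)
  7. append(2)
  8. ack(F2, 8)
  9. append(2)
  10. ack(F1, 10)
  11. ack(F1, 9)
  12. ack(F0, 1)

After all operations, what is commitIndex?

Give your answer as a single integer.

Op 1: append 3 -> log_len=3
Op 2: F0 acks idx 1 -> match: F0=1 F1=0 F2=0; commitIndex=0
Op 3: F1 acks idx 3 -> match: F0=1 F1=3 F2=0; commitIndex=1
Op 4: append 3 -> log_len=6
Op 5: F2 acks idx 1 -> match: F0=1 F1=3 F2=1; commitIndex=1
Op 6: F1 acks idx 5 -> match: F0=1 F1=5 F2=1; commitIndex=1
Op 7: append 2 -> log_len=8
Op 8: F2 acks idx 8 -> match: F0=1 F1=5 F2=8; commitIndex=5
Op 9: append 2 -> log_len=10
Op 10: F1 acks idx 10 -> match: F0=1 F1=10 F2=8; commitIndex=8
Op 11: F1 acks idx 9 -> match: F0=1 F1=10 F2=8; commitIndex=8
Op 12: F0 acks idx 1 -> match: F0=1 F1=10 F2=8; commitIndex=8

Answer: 8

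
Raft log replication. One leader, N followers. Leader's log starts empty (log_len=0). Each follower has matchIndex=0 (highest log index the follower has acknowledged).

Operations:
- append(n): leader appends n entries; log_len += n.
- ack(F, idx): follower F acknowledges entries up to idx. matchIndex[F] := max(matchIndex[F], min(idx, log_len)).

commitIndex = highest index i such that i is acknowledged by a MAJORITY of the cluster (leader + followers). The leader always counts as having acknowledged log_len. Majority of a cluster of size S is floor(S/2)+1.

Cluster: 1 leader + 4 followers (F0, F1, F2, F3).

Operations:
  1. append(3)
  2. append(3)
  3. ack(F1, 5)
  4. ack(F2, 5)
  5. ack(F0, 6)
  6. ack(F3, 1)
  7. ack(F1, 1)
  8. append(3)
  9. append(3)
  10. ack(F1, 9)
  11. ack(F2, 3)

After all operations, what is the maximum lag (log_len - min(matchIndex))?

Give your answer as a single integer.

Op 1: append 3 -> log_len=3
Op 2: append 3 -> log_len=6
Op 3: F1 acks idx 5 -> match: F0=0 F1=5 F2=0 F3=0; commitIndex=0
Op 4: F2 acks idx 5 -> match: F0=0 F1=5 F2=5 F3=0; commitIndex=5
Op 5: F0 acks idx 6 -> match: F0=6 F1=5 F2=5 F3=0; commitIndex=5
Op 6: F3 acks idx 1 -> match: F0=6 F1=5 F2=5 F3=1; commitIndex=5
Op 7: F1 acks idx 1 -> match: F0=6 F1=5 F2=5 F3=1; commitIndex=5
Op 8: append 3 -> log_len=9
Op 9: append 3 -> log_len=12
Op 10: F1 acks idx 9 -> match: F0=6 F1=9 F2=5 F3=1; commitIndex=6
Op 11: F2 acks idx 3 -> match: F0=6 F1=9 F2=5 F3=1; commitIndex=6

Answer: 11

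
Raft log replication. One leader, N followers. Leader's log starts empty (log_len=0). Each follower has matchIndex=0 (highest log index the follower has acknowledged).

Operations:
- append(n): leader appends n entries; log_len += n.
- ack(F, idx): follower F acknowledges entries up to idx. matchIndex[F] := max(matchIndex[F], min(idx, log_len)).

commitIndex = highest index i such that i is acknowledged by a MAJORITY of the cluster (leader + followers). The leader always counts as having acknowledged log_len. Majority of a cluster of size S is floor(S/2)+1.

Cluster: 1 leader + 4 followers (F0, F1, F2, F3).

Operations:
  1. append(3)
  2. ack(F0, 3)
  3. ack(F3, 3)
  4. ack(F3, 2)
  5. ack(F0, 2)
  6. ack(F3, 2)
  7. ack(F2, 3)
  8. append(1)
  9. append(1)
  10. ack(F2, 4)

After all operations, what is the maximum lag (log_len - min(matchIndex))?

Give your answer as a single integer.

Answer: 5

Derivation:
Op 1: append 3 -> log_len=3
Op 2: F0 acks idx 3 -> match: F0=3 F1=0 F2=0 F3=0; commitIndex=0
Op 3: F3 acks idx 3 -> match: F0=3 F1=0 F2=0 F3=3; commitIndex=3
Op 4: F3 acks idx 2 -> match: F0=3 F1=0 F2=0 F3=3; commitIndex=3
Op 5: F0 acks idx 2 -> match: F0=3 F1=0 F2=0 F3=3; commitIndex=3
Op 6: F3 acks idx 2 -> match: F0=3 F1=0 F2=0 F3=3; commitIndex=3
Op 7: F2 acks idx 3 -> match: F0=3 F1=0 F2=3 F3=3; commitIndex=3
Op 8: append 1 -> log_len=4
Op 9: append 1 -> log_len=5
Op 10: F2 acks idx 4 -> match: F0=3 F1=0 F2=4 F3=3; commitIndex=3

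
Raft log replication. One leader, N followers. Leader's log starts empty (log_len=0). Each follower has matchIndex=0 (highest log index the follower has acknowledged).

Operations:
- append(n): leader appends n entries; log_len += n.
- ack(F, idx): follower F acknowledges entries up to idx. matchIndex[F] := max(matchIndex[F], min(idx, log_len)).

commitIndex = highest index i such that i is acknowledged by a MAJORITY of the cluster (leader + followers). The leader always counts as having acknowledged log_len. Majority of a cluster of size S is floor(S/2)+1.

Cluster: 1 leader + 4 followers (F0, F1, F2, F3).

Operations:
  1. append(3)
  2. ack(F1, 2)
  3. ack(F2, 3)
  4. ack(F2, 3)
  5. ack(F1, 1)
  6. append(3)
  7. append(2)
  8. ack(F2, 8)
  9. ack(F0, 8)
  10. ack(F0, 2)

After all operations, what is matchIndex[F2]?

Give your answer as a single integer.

Answer: 8

Derivation:
Op 1: append 3 -> log_len=3
Op 2: F1 acks idx 2 -> match: F0=0 F1=2 F2=0 F3=0; commitIndex=0
Op 3: F2 acks idx 3 -> match: F0=0 F1=2 F2=3 F3=0; commitIndex=2
Op 4: F2 acks idx 3 -> match: F0=0 F1=2 F2=3 F3=0; commitIndex=2
Op 5: F1 acks idx 1 -> match: F0=0 F1=2 F2=3 F3=0; commitIndex=2
Op 6: append 3 -> log_len=6
Op 7: append 2 -> log_len=8
Op 8: F2 acks idx 8 -> match: F0=0 F1=2 F2=8 F3=0; commitIndex=2
Op 9: F0 acks idx 8 -> match: F0=8 F1=2 F2=8 F3=0; commitIndex=8
Op 10: F0 acks idx 2 -> match: F0=8 F1=2 F2=8 F3=0; commitIndex=8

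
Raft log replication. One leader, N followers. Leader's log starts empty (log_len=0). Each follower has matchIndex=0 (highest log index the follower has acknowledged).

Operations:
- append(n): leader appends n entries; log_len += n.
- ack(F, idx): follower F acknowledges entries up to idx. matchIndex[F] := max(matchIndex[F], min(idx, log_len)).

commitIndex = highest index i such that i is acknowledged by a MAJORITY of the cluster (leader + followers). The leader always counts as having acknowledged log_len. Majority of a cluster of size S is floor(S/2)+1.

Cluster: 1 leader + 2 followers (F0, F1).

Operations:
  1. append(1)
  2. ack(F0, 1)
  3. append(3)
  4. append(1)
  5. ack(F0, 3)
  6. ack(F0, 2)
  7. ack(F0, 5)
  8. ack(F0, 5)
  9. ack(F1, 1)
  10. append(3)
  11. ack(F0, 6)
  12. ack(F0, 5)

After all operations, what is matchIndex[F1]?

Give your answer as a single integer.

Op 1: append 1 -> log_len=1
Op 2: F0 acks idx 1 -> match: F0=1 F1=0; commitIndex=1
Op 3: append 3 -> log_len=4
Op 4: append 1 -> log_len=5
Op 5: F0 acks idx 3 -> match: F0=3 F1=0; commitIndex=3
Op 6: F0 acks idx 2 -> match: F0=3 F1=0; commitIndex=3
Op 7: F0 acks idx 5 -> match: F0=5 F1=0; commitIndex=5
Op 8: F0 acks idx 5 -> match: F0=5 F1=0; commitIndex=5
Op 9: F1 acks idx 1 -> match: F0=5 F1=1; commitIndex=5
Op 10: append 3 -> log_len=8
Op 11: F0 acks idx 6 -> match: F0=6 F1=1; commitIndex=6
Op 12: F0 acks idx 5 -> match: F0=6 F1=1; commitIndex=6

Answer: 1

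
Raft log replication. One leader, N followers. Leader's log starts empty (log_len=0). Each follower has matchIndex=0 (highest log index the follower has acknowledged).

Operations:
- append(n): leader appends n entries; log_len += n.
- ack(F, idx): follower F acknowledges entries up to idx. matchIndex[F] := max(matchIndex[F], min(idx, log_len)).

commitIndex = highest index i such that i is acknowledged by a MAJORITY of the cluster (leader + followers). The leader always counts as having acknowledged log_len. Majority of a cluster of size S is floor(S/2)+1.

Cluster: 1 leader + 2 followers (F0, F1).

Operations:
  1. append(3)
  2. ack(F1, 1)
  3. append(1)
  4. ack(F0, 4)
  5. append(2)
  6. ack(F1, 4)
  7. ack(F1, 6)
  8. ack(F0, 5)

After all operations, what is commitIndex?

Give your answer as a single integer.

Op 1: append 3 -> log_len=3
Op 2: F1 acks idx 1 -> match: F0=0 F1=1; commitIndex=1
Op 3: append 1 -> log_len=4
Op 4: F0 acks idx 4 -> match: F0=4 F1=1; commitIndex=4
Op 5: append 2 -> log_len=6
Op 6: F1 acks idx 4 -> match: F0=4 F1=4; commitIndex=4
Op 7: F1 acks idx 6 -> match: F0=4 F1=6; commitIndex=6
Op 8: F0 acks idx 5 -> match: F0=5 F1=6; commitIndex=6

Answer: 6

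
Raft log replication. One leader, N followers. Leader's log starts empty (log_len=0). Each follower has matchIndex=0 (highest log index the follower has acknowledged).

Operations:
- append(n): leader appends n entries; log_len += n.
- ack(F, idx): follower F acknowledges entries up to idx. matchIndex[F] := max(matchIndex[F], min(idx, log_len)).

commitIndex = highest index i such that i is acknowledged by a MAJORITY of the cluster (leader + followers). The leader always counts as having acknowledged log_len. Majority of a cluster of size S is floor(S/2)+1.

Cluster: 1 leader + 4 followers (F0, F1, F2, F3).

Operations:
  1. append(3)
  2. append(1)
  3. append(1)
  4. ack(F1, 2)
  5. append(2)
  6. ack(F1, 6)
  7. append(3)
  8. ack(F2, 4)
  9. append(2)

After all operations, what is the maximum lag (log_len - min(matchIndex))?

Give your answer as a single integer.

Answer: 12

Derivation:
Op 1: append 3 -> log_len=3
Op 2: append 1 -> log_len=4
Op 3: append 1 -> log_len=5
Op 4: F1 acks idx 2 -> match: F0=0 F1=2 F2=0 F3=0; commitIndex=0
Op 5: append 2 -> log_len=7
Op 6: F1 acks idx 6 -> match: F0=0 F1=6 F2=0 F3=0; commitIndex=0
Op 7: append 3 -> log_len=10
Op 8: F2 acks idx 4 -> match: F0=0 F1=6 F2=4 F3=0; commitIndex=4
Op 9: append 2 -> log_len=12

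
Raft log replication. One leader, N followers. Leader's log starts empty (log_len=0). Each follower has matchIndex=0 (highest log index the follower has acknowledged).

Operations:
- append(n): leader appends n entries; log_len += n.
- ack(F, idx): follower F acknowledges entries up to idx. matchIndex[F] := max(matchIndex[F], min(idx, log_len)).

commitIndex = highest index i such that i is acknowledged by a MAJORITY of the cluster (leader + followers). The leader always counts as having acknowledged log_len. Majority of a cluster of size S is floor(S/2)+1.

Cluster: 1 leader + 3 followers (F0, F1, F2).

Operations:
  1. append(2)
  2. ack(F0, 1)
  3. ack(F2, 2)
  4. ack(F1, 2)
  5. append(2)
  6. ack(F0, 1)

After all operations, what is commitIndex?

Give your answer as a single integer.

Answer: 2

Derivation:
Op 1: append 2 -> log_len=2
Op 2: F0 acks idx 1 -> match: F0=1 F1=0 F2=0; commitIndex=0
Op 3: F2 acks idx 2 -> match: F0=1 F1=0 F2=2; commitIndex=1
Op 4: F1 acks idx 2 -> match: F0=1 F1=2 F2=2; commitIndex=2
Op 5: append 2 -> log_len=4
Op 6: F0 acks idx 1 -> match: F0=1 F1=2 F2=2; commitIndex=2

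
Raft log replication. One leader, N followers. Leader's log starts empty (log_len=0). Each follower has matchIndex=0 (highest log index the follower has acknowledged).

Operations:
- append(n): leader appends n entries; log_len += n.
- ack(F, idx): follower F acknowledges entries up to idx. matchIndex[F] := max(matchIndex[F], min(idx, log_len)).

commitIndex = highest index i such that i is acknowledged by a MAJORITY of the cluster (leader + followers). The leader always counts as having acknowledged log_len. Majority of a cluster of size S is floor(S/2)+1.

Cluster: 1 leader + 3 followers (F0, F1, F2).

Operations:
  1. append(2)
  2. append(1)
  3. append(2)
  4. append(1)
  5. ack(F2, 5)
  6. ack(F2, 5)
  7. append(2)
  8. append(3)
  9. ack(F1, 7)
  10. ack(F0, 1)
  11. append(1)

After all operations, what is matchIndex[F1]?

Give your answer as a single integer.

Op 1: append 2 -> log_len=2
Op 2: append 1 -> log_len=3
Op 3: append 2 -> log_len=5
Op 4: append 1 -> log_len=6
Op 5: F2 acks idx 5 -> match: F0=0 F1=0 F2=5; commitIndex=0
Op 6: F2 acks idx 5 -> match: F0=0 F1=0 F2=5; commitIndex=0
Op 7: append 2 -> log_len=8
Op 8: append 3 -> log_len=11
Op 9: F1 acks idx 7 -> match: F0=0 F1=7 F2=5; commitIndex=5
Op 10: F0 acks idx 1 -> match: F0=1 F1=7 F2=5; commitIndex=5
Op 11: append 1 -> log_len=12

Answer: 7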